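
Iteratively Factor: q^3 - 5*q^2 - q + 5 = (q - 5)*(q^2 - 1) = (q - 5)*(q - 1)*(q + 1)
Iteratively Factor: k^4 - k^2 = (k)*(k^3 - k) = k*(k - 1)*(k^2 + k) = k^2*(k - 1)*(k + 1)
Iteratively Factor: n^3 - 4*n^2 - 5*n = (n - 5)*(n^2 + n) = n*(n - 5)*(n + 1)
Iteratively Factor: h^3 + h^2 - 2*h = (h + 2)*(h^2 - h) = (h - 1)*(h + 2)*(h)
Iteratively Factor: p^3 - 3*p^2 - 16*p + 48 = (p + 4)*(p^2 - 7*p + 12) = (p - 3)*(p + 4)*(p - 4)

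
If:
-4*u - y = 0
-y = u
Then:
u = 0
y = 0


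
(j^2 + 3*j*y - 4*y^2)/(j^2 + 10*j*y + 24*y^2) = (j - y)/(j + 6*y)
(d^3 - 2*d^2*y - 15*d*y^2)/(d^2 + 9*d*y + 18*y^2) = d*(d - 5*y)/(d + 6*y)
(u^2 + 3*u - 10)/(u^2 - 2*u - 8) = (-u^2 - 3*u + 10)/(-u^2 + 2*u + 8)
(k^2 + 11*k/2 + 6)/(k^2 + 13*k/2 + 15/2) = (k + 4)/(k + 5)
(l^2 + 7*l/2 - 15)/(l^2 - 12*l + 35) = (l^2 + 7*l/2 - 15)/(l^2 - 12*l + 35)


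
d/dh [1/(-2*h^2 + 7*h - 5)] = (4*h - 7)/(2*h^2 - 7*h + 5)^2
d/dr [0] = 0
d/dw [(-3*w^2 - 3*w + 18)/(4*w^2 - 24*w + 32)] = 21/(4*(w^2 - 8*w + 16))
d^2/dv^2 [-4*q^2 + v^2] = 2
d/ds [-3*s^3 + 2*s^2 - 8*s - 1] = -9*s^2 + 4*s - 8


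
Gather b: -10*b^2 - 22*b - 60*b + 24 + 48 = -10*b^2 - 82*b + 72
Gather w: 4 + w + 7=w + 11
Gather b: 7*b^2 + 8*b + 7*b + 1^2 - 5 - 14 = 7*b^2 + 15*b - 18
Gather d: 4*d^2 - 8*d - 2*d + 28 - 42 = 4*d^2 - 10*d - 14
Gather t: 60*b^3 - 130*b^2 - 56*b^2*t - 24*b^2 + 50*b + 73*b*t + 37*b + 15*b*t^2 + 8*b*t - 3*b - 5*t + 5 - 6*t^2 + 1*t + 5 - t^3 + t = 60*b^3 - 154*b^2 + 84*b - t^3 + t^2*(15*b - 6) + t*(-56*b^2 + 81*b - 3) + 10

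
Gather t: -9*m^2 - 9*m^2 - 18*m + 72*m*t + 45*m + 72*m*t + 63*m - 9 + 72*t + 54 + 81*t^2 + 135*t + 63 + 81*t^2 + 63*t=-18*m^2 + 90*m + 162*t^2 + t*(144*m + 270) + 108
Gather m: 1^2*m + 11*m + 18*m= 30*m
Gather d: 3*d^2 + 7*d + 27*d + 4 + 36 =3*d^2 + 34*d + 40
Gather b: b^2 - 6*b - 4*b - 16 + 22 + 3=b^2 - 10*b + 9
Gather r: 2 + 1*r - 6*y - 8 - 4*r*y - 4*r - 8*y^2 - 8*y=r*(-4*y - 3) - 8*y^2 - 14*y - 6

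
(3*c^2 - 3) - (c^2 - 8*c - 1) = 2*c^2 + 8*c - 2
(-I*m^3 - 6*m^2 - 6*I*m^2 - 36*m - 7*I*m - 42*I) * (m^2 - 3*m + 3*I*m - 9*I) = -I*m^5 - 3*m^4 - 3*I*m^4 - 9*m^3 - 7*I*m^3 + 75*m^2 - 75*I*m^2 + 63*m + 450*I*m - 378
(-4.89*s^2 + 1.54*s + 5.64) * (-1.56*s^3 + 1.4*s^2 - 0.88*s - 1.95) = 7.6284*s^5 - 9.2484*s^4 - 2.3392*s^3 + 16.0763*s^2 - 7.9662*s - 10.998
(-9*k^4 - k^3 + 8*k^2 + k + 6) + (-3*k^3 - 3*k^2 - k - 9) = -9*k^4 - 4*k^3 + 5*k^2 - 3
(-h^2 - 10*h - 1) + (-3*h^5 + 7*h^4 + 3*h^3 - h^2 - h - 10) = -3*h^5 + 7*h^4 + 3*h^3 - 2*h^2 - 11*h - 11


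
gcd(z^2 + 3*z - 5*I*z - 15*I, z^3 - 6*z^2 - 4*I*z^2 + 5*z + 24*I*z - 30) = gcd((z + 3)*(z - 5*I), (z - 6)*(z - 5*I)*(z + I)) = z - 5*I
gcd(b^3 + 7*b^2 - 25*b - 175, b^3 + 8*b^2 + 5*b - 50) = b + 5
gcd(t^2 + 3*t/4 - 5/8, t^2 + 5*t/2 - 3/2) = t - 1/2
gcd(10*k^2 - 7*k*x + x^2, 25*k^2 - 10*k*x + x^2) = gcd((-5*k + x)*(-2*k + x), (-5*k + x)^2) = -5*k + x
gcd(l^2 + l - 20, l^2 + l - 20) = l^2 + l - 20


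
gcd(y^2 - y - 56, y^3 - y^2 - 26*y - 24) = 1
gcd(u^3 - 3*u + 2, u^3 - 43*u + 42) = u - 1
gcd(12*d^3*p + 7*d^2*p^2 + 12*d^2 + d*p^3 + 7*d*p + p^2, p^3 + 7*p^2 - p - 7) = 1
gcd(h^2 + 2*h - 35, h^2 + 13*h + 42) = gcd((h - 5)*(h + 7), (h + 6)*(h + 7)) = h + 7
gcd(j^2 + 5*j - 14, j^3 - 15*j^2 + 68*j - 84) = j - 2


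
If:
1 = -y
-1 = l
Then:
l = -1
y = -1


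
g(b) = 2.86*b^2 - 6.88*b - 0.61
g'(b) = 5.72*b - 6.88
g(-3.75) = 65.41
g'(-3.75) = -28.33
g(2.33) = -1.11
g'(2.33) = 6.45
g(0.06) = -1.01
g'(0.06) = -6.54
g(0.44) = -3.08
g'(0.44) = -4.36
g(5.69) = 52.84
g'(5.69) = 25.67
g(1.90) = -3.36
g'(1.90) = 3.99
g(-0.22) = 1.04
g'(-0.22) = -8.14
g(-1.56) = 17.08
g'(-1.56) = -15.80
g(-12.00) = 493.79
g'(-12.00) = -75.52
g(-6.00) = 143.63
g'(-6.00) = -41.20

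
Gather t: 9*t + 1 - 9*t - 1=0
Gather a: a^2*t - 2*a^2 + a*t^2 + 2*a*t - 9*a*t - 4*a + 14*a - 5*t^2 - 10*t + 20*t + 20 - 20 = a^2*(t - 2) + a*(t^2 - 7*t + 10) - 5*t^2 + 10*t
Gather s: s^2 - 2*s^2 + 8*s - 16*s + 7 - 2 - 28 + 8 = -s^2 - 8*s - 15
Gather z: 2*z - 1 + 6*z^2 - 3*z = 6*z^2 - z - 1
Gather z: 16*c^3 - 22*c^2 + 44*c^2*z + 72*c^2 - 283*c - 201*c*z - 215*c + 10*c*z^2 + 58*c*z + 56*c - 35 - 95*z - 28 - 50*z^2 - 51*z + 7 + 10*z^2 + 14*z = 16*c^3 + 50*c^2 - 442*c + z^2*(10*c - 40) + z*(44*c^2 - 143*c - 132) - 56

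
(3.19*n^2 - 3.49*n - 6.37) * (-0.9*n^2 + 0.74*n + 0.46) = -2.871*n^4 + 5.5016*n^3 + 4.6178*n^2 - 6.3192*n - 2.9302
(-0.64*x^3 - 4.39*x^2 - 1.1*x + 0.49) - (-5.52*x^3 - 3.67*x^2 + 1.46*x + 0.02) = 4.88*x^3 - 0.72*x^2 - 2.56*x + 0.47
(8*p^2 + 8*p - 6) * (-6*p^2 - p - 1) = -48*p^4 - 56*p^3 + 20*p^2 - 2*p + 6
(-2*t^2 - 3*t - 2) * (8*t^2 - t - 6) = -16*t^4 - 22*t^3 - t^2 + 20*t + 12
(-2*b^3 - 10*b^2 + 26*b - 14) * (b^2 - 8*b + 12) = -2*b^5 + 6*b^4 + 82*b^3 - 342*b^2 + 424*b - 168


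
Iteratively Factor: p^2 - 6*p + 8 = (p - 2)*(p - 4)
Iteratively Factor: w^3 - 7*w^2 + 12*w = (w - 3)*(w^2 - 4*w) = (w - 4)*(w - 3)*(w)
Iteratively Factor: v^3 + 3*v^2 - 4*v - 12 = (v + 2)*(v^2 + v - 6) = (v - 2)*(v + 2)*(v + 3)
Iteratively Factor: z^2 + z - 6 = (z + 3)*(z - 2)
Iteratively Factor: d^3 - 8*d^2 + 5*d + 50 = (d + 2)*(d^2 - 10*d + 25) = (d - 5)*(d + 2)*(d - 5)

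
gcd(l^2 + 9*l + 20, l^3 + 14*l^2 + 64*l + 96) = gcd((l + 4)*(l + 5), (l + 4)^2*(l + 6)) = l + 4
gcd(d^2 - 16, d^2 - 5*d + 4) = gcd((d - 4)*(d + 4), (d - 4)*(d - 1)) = d - 4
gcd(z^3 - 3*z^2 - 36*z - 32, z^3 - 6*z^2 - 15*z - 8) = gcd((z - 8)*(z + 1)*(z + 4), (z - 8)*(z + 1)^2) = z^2 - 7*z - 8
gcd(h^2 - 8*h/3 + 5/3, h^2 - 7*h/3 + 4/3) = h - 1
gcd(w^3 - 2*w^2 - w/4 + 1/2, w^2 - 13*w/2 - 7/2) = w + 1/2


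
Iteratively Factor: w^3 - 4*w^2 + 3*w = (w - 3)*(w^2 - w) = (w - 3)*(w - 1)*(w)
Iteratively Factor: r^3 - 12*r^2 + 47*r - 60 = (r - 4)*(r^2 - 8*r + 15) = (r - 4)*(r - 3)*(r - 5)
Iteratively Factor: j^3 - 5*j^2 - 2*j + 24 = (j - 4)*(j^2 - j - 6) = (j - 4)*(j + 2)*(j - 3)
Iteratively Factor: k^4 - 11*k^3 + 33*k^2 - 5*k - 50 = (k - 5)*(k^3 - 6*k^2 + 3*k + 10) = (k - 5)*(k + 1)*(k^2 - 7*k + 10) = (k - 5)^2*(k + 1)*(k - 2)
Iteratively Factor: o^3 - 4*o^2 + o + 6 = (o - 2)*(o^2 - 2*o - 3) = (o - 3)*(o - 2)*(o + 1)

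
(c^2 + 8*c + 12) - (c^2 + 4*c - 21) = 4*c + 33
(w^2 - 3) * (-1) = 3 - w^2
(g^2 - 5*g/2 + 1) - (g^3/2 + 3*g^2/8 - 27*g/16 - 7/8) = -g^3/2 + 5*g^2/8 - 13*g/16 + 15/8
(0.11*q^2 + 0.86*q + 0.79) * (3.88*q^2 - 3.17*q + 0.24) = 0.4268*q^4 + 2.9881*q^3 + 0.3654*q^2 - 2.2979*q + 0.1896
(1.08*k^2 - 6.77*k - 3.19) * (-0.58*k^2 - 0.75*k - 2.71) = -0.6264*k^4 + 3.1166*k^3 + 4.0009*k^2 + 20.7392*k + 8.6449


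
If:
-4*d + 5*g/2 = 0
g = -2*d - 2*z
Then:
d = -5*z/9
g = -8*z/9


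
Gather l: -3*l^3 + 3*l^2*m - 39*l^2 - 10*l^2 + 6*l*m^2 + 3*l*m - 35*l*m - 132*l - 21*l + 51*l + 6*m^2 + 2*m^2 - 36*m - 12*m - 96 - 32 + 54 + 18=-3*l^3 + l^2*(3*m - 49) + l*(6*m^2 - 32*m - 102) + 8*m^2 - 48*m - 56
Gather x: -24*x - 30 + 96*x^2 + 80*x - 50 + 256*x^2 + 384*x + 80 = 352*x^2 + 440*x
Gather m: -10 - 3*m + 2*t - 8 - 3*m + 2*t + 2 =-6*m + 4*t - 16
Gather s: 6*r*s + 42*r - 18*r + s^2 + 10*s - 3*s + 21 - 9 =24*r + s^2 + s*(6*r + 7) + 12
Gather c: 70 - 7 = 63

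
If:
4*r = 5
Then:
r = 5/4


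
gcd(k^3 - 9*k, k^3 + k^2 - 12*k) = k^2 - 3*k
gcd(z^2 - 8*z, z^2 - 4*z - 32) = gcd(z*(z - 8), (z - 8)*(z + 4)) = z - 8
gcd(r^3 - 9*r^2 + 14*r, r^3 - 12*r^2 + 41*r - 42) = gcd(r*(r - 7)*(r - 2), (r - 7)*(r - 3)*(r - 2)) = r^2 - 9*r + 14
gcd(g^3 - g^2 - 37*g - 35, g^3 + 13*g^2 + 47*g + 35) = g^2 + 6*g + 5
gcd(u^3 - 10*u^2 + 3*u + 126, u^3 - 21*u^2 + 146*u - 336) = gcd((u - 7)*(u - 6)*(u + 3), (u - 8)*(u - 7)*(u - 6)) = u^2 - 13*u + 42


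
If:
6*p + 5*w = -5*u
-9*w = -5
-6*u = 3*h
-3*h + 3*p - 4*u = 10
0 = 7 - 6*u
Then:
No Solution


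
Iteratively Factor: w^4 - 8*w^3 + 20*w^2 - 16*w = (w - 4)*(w^3 - 4*w^2 + 4*w) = w*(w - 4)*(w^2 - 4*w + 4) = w*(w - 4)*(w - 2)*(w - 2)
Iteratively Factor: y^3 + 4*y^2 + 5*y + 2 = (y + 1)*(y^2 + 3*y + 2) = (y + 1)^2*(y + 2)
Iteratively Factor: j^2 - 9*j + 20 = (j - 5)*(j - 4)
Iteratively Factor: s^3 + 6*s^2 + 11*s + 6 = (s + 2)*(s^2 + 4*s + 3) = (s + 1)*(s + 2)*(s + 3)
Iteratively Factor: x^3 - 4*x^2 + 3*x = (x - 1)*(x^2 - 3*x) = x*(x - 1)*(x - 3)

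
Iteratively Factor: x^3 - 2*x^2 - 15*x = (x - 5)*(x^2 + 3*x) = x*(x - 5)*(x + 3)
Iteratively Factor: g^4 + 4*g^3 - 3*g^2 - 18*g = (g + 3)*(g^3 + g^2 - 6*g) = (g + 3)^2*(g^2 - 2*g) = g*(g + 3)^2*(g - 2)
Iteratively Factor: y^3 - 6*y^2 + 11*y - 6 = (y - 1)*(y^2 - 5*y + 6) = (y - 2)*(y - 1)*(y - 3)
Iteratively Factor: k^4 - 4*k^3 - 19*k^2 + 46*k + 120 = (k - 4)*(k^3 - 19*k - 30) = (k - 5)*(k - 4)*(k^2 + 5*k + 6) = (k - 5)*(k - 4)*(k + 2)*(k + 3)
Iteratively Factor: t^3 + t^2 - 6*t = (t)*(t^2 + t - 6) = t*(t + 3)*(t - 2)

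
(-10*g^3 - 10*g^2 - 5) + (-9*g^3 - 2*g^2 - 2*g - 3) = -19*g^3 - 12*g^2 - 2*g - 8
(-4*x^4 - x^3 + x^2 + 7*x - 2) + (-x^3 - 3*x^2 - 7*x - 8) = -4*x^4 - 2*x^3 - 2*x^2 - 10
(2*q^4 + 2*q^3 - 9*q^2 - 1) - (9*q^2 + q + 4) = 2*q^4 + 2*q^3 - 18*q^2 - q - 5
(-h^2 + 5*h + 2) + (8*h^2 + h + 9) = 7*h^2 + 6*h + 11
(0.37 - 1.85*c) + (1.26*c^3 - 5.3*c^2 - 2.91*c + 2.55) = 1.26*c^3 - 5.3*c^2 - 4.76*c + 2.92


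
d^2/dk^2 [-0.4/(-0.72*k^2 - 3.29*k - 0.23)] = (-0.41472*k^2 - 1.89504*k + 0.4*(1.44*k + 3.29)*(2.88*k + 6.58) - 0.13248)/(0.72*k^2 + 3.29*k + 0.23)^3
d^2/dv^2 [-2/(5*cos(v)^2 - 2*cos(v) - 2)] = (-200*sin(v)^4 + 188*sin(v)^2 - 67*cos(v) + 15*cos(3*v) + 68)/(5*sin(v)^2 + 2*cos(v) - 3)^3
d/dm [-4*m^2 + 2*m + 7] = 2 - 8*m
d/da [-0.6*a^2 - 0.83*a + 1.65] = -1.2*a - 0.83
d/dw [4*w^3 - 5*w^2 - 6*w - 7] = 12*w^2 - 10*w - 6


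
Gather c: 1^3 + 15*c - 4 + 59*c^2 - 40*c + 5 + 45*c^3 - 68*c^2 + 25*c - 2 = 45*c^3 - 9*c^2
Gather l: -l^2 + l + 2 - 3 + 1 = -l^2 + l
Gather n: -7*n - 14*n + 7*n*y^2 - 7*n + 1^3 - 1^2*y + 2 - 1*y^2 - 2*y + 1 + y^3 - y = n*(7*y^2 - 28) + y^3 - y^2 - 4*y + 4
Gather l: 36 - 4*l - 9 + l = 27 - 3*l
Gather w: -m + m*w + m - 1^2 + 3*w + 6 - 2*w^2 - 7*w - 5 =-2*w^2 + w*(m - 4)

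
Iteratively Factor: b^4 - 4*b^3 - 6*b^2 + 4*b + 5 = (b - 1)*(b^3 - 3*b^2 - 9*b - 5) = (b - 1)*(b + 1)*(b^2 - 4*b - 5) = (b - 1)*(b + 1)^2*(b - 5)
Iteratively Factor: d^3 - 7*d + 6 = (d + 3)*(d^2 - 3*d + 2) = (d - 2)*(d + 3)*(d - 1)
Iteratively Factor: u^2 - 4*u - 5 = (u + 1)*(u - 5)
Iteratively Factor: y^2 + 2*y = (y + 2)*(y)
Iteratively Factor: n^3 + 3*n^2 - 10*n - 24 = (n + 4)*(n^2 - n - 6) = (n + 2)*(n + 4)*(n - 3)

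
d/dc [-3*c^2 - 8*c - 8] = -6*c - 8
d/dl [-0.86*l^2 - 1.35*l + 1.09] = -1.72*l - 1.35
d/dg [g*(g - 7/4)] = 2*g - 7/4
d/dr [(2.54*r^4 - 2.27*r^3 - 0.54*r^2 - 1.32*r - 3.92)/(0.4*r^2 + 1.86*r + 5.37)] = (2.032*r^5 + 13.2652*r^4 + 46.1148*r^3 - 37.0461*r^2 - 2.6636*r + 0.2028)/(0.16*r^4 + 1.488*r^3 + 7.7556*r^2 + 19.9764*r + 28.8369)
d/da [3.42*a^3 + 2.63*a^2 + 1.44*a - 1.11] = 10.26*a^2 + 5.26*a + 1.44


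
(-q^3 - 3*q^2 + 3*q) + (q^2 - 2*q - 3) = -q^3 - 2*q^2 + q - 3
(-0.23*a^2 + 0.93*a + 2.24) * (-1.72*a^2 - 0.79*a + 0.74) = 0.3956*a^4 - 1.4179*a^3 - 4.7577*a^2 - 1.0814*a + 1.6576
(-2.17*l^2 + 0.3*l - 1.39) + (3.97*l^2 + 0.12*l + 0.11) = 1.8*l^2 + 0.42*l - 1.28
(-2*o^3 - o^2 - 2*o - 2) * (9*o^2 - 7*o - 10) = -18*o^5 + 5*o^4 + 9*o^3 + 6*o^2 + 34*o + 20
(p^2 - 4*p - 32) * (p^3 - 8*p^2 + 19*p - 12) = p^5 - 12*p^4 + 19*p^3 + 168*p^2 - 560*p + 384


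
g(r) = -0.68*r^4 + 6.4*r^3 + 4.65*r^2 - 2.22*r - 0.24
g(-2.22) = -58.93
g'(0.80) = 16.12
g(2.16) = 66.35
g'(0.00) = -2.22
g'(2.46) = 96.36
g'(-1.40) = 29.86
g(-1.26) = -4.58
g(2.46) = 92.81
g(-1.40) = -8.19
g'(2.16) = 80.04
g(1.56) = 27.88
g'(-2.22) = 101.52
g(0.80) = 3.96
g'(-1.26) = 21.98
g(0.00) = -0.24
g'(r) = -2.72*r^3 + 19.2*r^2 + 9.3*r - 2.22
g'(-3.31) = 275.99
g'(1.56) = 48.69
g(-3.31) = -255.66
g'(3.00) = 125.04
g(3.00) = 152.67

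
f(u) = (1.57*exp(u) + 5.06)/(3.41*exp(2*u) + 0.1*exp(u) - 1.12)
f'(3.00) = -0.03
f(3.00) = 0.03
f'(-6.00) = 0.00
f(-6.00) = -4.52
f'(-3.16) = -0.13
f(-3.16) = -4.62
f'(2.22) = -0.09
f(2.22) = 0.07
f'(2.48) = -0.06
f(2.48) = 0.05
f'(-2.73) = -0.25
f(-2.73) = -4.70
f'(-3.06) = -0.15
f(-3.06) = -4.63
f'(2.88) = -0.04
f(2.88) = 0.03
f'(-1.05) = -11.78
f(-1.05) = -8.40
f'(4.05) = -0.01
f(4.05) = 0.01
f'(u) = (1.57*exp(u) + 5.06)*(-6.82*exp(2*u) - 0.1*exp(u))/(3.41*exp(2*u) + 0.1*exp(u) - 1.12)^2 + 1.57*exp(u)/(3.41*exp(2*u) + 0.1*exp(u) - 1.12) = (-(1.57*exp(u) + 5.06)*(6.82*exp(u) + 0.1) + 5.3537*exp(2*u) + 0.157*exp(u) - 1.7584)*exp(u)/(3.41*exp(2*u) + 0.1*exp(u) - 1.12)^2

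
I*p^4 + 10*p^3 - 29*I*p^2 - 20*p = p*(p - 5*I)*(p - 4*I)*(I*p + 1)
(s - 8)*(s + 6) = s^2 - 2*s - 48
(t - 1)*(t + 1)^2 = t^3 + t^2 - t - 1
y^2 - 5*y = y*(y - 5)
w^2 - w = w*(w - 1)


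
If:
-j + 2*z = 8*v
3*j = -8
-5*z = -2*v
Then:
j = -8/3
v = 10/27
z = 4/27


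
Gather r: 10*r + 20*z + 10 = 10*r + 20*z + 10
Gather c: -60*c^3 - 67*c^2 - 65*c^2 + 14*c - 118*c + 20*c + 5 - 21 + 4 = -60*c^3 - 132*c^2 - 84*c - 12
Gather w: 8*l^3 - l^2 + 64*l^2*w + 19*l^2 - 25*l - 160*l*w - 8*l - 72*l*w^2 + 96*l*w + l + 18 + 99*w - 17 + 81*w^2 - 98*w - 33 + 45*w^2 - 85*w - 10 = 8*l^3 + 18*l^2 - 32*l + w^2*(126 - 72*l) + w*(64*l^2 - 64*l - 84) - 42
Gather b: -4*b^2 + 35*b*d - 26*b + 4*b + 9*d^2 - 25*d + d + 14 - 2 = -4*b^2 + b*(35*d - 22) + 9*d^2 - 24*d + 12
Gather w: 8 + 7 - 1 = 14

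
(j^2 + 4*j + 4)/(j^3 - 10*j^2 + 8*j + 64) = (j + 2)/(j^2 - 12*j + 32)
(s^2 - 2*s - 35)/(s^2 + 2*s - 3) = (s^2 - 2*s - 35)/(s^2 + 2*s - 3)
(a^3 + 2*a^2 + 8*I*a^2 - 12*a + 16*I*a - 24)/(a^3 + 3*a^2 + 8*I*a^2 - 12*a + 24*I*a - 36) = (a + 2)/(a + 3)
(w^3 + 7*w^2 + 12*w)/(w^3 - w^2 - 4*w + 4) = w*(w^2 + 7*w + 12)/(w^3 - w^2 - 4*w + 4)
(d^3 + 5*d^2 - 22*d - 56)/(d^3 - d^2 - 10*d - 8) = (d + 7)/(d + 1)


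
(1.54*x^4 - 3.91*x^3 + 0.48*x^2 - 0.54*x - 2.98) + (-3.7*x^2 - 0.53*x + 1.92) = 1.54*x^4 - 3.91*x^3 - 3.22*x^2 - 1.07*x - 1.06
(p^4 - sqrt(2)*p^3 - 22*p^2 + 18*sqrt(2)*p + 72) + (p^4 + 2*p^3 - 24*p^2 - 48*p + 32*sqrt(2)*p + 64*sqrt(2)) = 2*p^4 - sqrt(2)*p^3 + 2*p^3 - 46*p^2 - 48*p + 50*sqrt(2)*p + 72 + 64*sqrt(2)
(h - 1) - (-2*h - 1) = 3*h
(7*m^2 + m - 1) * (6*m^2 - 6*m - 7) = 42*m^4 - 36*m^3 - 61*m^2 - m + 7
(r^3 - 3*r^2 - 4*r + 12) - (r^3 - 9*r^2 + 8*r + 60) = 6*r^2 - 12*r - 48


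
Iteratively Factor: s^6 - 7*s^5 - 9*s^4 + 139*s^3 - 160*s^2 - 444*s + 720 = (s - 3)*(s^5 - 4*s^4 - 21*s^3 + 76*s^2 + 68*s - 240) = (s - 3)*(s - 2)*(s^4 - 2*s^3 - 25*s^2 + 26*s + 120) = (s - 3)*(s - 2)*(s + 2)*(s^3 - 4*s^2 - 17*s + 60) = (s - 5)*(s - 3)*(s - 2)*(s + 2)*(s^2 + s - 12) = (s - 5)*(s - 3)^2*(s - 2)*(s + 2)*(s + 4)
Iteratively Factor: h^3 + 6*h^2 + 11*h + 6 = (h + 3)*(h^2 + 3*h + 2) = (h + 1)*(h + 3)*(h + 2)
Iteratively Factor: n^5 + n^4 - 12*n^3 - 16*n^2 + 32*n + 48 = (n - 3)*(n^4 + 4*n^3 - 16*n - 16) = (n - 3)*(n + 2)*(n^3 + 2*n^2 - 4*n - 8) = (n - 3)*(n - 2)*(n + 2)*(n^2 + 4*n + 4) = (n - 3)*(n - 2)*(n + 2)^2*(n + 2)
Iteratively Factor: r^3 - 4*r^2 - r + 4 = (r - 1)*(r^2 - 3*r - 4) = (r - 1)*(r + 1)*(r - 4)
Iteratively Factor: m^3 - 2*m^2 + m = (m)*(m^2 - 2*m + 1) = m*(m - 1)*(m - 1)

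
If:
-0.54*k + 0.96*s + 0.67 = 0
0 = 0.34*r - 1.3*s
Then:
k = 1.77777777777778*s + 1.24074074074074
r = 3.82352941176471*s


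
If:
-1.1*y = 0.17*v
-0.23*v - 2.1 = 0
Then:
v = -9.13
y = 1.41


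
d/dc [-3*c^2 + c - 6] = 1 - 6*c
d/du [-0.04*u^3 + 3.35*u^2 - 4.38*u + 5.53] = -0.12*u^2 + 6.7*u - 4.38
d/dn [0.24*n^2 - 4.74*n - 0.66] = 0.48*n - 4.74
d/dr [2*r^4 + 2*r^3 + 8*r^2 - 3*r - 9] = 8*r^3 + 6*r^2 + 16*r - 3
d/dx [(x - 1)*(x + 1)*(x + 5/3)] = 3*x^2 + 10*x/3 - 1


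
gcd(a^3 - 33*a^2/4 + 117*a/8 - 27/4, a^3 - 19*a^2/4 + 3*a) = a - 3/4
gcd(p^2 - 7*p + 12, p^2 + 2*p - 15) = p - 3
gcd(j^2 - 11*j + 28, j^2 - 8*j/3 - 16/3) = j - 4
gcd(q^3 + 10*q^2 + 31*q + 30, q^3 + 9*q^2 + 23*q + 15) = q^2 + 8*q + 15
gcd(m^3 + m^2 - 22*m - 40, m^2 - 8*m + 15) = m - 5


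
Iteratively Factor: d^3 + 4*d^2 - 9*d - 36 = (d + 3)*(d^2 + d - 12) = (d - 3)*(d + 3)*(d + 4)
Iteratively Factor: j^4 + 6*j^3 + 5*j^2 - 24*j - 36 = (j + 2)*(j^3 + 4*j^2 - 3*j - 18) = (j + 2)*(j + 3)*(j^2 + j - 6) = (j - 2)*(j + 2)*(j + 3)*(j + 3)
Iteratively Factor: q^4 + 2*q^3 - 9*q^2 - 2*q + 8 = (q + 1)*(q^3 + q^2 - 10*q + 8) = (q - 2)*(q + 1)*(q^2 + 3*q - 4) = (q - 2)*(q + 1)*(q + 4)*(q - 1)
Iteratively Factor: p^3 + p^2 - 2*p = (p)*(p^2 + p - 2) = p*(p + 2)*(p - 1)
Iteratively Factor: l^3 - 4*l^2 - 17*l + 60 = (l - 5)*(l^2 + l - 12) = (l - 5)*(l + 4)*(l - 3)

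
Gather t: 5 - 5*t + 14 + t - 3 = 16 - 4*t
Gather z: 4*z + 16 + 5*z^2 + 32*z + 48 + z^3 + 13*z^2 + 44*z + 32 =z^3 + 18*z^2 + 80*z + 96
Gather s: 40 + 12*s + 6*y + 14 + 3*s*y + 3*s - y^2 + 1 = s*(3*y + 15) - y^2 + 6*y + 55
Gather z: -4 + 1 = -3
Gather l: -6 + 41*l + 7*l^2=7*l^2 + 41*l - 6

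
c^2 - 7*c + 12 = (c - 4)*(c - 3)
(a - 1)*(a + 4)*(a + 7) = a^3 + 10*a^2 + 17*a - 28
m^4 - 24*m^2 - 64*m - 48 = (m - 6)*(m + 2)^3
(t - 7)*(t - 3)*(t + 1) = t^3 - 9*t^2 + 11*t + 21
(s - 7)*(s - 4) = s^2 - 11*s + 28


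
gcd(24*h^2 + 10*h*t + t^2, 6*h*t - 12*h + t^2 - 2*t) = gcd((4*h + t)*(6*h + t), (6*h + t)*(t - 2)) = 6*h + t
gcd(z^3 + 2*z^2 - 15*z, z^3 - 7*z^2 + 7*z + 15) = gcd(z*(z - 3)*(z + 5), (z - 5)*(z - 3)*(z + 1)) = z - 3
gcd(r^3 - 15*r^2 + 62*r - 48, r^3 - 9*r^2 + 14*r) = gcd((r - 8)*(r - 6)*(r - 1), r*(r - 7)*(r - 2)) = 1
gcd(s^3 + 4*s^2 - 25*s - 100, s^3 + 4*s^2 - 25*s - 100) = s^3 + 4*s^2 - 25*s - 100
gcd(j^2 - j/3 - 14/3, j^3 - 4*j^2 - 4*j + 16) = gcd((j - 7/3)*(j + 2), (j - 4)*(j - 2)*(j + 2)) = j + 2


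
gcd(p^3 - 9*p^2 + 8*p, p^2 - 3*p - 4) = 1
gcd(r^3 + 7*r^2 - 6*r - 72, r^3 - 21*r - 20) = r + 4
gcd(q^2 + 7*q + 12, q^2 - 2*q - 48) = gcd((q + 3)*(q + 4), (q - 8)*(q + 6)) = 1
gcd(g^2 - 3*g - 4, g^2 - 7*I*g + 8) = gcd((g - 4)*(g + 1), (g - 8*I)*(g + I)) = 1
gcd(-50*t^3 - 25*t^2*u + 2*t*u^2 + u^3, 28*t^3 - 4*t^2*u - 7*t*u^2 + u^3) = 2*t + u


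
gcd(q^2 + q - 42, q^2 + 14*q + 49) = q + 7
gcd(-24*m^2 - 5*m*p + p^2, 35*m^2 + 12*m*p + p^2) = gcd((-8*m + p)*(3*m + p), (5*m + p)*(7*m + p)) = 1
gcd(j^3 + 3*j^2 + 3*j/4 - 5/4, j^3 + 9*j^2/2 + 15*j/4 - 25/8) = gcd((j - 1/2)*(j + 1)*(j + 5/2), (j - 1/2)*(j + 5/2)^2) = j^2 + 2*j - 5/4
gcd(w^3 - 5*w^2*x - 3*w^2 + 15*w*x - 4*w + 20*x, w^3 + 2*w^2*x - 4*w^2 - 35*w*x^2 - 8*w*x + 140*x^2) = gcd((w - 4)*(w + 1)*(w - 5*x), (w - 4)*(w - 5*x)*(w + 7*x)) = -w^2 + 5*w*x + 4*w - 20*x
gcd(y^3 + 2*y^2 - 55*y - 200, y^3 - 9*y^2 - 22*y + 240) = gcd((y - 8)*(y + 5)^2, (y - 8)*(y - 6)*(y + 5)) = y^2 - 3*y - 40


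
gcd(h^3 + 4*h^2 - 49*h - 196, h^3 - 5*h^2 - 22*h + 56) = h^2 - 3*h - 28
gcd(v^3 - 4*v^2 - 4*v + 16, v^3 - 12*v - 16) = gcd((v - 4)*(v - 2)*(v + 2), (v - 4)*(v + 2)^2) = v^2 - 2*v - 8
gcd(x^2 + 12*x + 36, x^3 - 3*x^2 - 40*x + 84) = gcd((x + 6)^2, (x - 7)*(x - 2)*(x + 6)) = x + 6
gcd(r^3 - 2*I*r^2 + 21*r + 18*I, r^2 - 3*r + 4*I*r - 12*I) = 1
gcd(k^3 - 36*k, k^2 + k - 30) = k + 6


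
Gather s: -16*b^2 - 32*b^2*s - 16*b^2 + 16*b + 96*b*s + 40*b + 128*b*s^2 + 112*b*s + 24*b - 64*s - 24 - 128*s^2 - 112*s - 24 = -32*b^2 + 80*b + s^2*(128*b - 128) + s*(-32*b^2 + 208*b - 176) - 48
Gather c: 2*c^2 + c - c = 2*c^2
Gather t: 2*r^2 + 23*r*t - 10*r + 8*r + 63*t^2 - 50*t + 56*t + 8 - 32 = 2*r^2 - 2*r + 63*t^2 + t*(23*r + 6) - 24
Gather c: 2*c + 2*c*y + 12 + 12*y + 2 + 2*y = c*(2*y + 2) + 14*y + 14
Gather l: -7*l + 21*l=14*l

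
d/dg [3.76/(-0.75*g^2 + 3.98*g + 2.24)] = (5.64*g - 14.9648)/(-0.75*g^2 + 3.98*g + 2.24)^2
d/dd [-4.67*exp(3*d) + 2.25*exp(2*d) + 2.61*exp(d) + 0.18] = (-14.01*exp(2*d) + 4.5*exp(d) + 2.61)*exp(d)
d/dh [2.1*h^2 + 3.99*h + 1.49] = 4.2*h + 3.99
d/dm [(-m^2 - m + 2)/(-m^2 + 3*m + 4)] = 2*(-2*m^2 - 2*m - 5)/(m^4 - 6*m^3 + m^2 + 24*m + 16)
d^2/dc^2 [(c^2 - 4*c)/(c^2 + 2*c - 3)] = 6*(-2*c^3 + 3*c^2 - 12*c - 5)/(c^6 + 6*c^5 + 3*c^4 - 28*c^3 - 9*c^2 + 54*c - 27)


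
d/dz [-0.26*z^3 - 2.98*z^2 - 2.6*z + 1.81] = -0.78*z^2 - 5.96*z - 2.6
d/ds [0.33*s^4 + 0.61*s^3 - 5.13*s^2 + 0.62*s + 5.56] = 1.32*s^3 + 1.83*s^2 - 10.26*s + 0.62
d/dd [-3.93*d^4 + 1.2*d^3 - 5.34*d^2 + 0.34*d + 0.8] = -15.72*d^3 + 3.6*d^2 - 10.68*d + 0.34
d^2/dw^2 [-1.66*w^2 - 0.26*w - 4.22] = -3.32000000000000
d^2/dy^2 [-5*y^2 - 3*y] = -10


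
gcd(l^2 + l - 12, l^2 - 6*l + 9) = l - 3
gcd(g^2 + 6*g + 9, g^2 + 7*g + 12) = g + 3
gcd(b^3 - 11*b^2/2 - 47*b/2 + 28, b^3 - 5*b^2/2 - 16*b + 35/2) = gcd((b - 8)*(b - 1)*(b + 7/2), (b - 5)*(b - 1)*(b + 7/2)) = b^2 + 5*b/2 - 7/2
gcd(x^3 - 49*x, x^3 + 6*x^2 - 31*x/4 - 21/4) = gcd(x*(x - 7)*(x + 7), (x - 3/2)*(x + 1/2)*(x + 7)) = x + 7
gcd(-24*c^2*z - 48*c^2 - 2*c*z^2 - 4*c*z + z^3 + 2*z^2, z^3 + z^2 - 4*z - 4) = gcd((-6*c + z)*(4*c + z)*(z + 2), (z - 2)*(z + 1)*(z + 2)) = z + 2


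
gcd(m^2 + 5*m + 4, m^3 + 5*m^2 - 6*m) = 1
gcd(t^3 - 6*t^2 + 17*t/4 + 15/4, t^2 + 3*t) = 1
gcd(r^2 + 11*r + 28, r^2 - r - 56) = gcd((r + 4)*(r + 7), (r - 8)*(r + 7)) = r + 7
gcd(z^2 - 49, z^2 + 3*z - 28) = z + 7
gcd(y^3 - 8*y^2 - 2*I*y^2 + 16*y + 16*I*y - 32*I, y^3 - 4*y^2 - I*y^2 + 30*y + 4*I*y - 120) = y - 4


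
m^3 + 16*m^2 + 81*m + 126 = (m + 3)*(m + 6)*(m + 7)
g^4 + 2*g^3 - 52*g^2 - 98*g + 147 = (g - 7)*(g - 1)*(g + 3)*(g + 7)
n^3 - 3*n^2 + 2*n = n*(n - 2)*(n - 1)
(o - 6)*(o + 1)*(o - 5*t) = o^3 - 5*o^2*t - 5*o^2 + 25*o*t - 6*o + 30*t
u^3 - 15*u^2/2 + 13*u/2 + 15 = (u - 6)*(u - 5/2)*(u + 1)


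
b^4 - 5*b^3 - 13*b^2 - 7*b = b*(b - 7)*(b + 1)^2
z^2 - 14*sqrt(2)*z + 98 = (z - 7*sqrt(2))^2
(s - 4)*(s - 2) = s^2 - 6*s + 8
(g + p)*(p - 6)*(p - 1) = g*p^2 - 7*g*p + 6*g + p^3 - 7*p^2 + 6*p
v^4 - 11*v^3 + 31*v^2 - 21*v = v*(v - 7)*(v - 3)*(v - 1)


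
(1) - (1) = 0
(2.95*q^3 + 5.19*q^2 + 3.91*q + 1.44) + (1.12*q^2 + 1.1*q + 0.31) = 2.95*q^3 + 6.31*q^2 + 5.01*q + 1.75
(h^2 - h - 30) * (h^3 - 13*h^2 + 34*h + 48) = h^5 - 14*h^4 + 17*h^3 + 404*h^2 - 1068*h - 1440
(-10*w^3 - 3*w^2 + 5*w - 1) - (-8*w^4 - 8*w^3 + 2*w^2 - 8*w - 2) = 8*w^4 - 2*w^3 - 5*w^2 + 13*w + 1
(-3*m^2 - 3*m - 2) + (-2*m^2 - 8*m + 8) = -5*m^2 - 11*m + 6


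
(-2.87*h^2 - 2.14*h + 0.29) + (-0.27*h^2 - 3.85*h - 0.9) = -3.14*h^2 - 5.99*h - 0.61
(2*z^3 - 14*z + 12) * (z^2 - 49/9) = 2*z^5 - 224*z^3/9 + 12*z^2 + 686*z/9 - 196/3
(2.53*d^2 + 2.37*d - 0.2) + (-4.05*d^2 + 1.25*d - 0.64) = -1.52*d^2 + 3.62*d - 0.84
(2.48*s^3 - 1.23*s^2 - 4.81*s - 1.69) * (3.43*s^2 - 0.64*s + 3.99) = 8.5064*s^5 - 5.8061*s^4 - 5.8159*s^3 - 7.626*s^2 - 18.1103*s - 6.7431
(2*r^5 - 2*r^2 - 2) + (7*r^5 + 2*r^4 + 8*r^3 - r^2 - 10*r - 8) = 9*r^5 + 2*r^4 + 8*r^3 - 3*r^2 - 10*r - 10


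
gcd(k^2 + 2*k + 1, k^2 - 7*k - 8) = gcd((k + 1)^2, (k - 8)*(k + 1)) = k + 1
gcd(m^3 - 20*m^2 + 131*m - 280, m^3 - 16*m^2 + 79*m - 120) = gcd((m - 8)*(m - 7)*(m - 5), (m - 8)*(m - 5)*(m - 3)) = m^2 - 13*m + 40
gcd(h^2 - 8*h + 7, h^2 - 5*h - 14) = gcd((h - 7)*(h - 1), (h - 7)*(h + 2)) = h - 7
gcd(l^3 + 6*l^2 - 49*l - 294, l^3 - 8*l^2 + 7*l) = l - 7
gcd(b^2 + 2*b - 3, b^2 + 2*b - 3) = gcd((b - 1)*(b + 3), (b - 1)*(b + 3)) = b^2 + 2*b - 3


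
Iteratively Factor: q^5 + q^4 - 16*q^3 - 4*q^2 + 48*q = (q - 2)*(q^4 + 3*q^3 - 10*q^2 - 24*q) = q*(q - 2)*(q^3 + 3*q^2 - 10*q - 24) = q*(q - 2)*(q + 4)*(q^2 - q - 6) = q*(q - 3)*(q - 2)*(q + 4)*(q + 2)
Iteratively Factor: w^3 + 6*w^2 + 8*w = (w + 2)*(w^2 + 4*w) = (w + 2)*(w + 4)*(w)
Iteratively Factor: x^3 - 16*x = (x)*(x^2 - 16) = x*(x + 4)*(x - 4)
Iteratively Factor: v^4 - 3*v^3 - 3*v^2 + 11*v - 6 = (v - 3)*(v^3 - 3*v + 2) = (v - 3)*(v - 1)*(v^2 + v - 2) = (v - 3)*(v - 1)^2*(v + 2)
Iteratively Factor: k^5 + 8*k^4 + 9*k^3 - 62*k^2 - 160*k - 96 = (k + 2)*(k^4 + 6*k^3 - 3*k^2 - 56*k - 48) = (k + 2)*(k + 4)*(k^3 + 2*k^2 - 11*k - 12) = (k + 1)*(k + 2)*(k + 4)*(k^2 + k - 12) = (k - 3)*(k + 1)*(k + 2)*(k + 4)*(k + 4)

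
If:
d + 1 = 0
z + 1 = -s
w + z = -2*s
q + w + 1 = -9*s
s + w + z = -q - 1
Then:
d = -1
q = -10/9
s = -1/9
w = 10/9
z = -8/9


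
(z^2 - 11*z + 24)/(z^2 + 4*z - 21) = (z - 8)/(z + 7)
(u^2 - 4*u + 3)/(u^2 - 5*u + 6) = (u - 1)/(u - 2)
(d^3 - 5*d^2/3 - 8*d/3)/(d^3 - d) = (d - 8/3)/(d - 1)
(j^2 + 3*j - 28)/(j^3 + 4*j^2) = (j^2 + 3*j - 28)/(j^2*(j + 4))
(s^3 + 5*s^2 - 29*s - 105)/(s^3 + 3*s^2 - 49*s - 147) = (s - 5)/(s - 7)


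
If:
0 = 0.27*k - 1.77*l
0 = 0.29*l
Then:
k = 0.00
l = 0.00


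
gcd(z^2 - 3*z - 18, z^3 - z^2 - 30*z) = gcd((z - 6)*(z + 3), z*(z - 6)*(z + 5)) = z - 6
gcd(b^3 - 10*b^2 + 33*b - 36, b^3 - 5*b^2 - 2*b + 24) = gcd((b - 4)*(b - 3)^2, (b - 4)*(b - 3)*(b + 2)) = b^2 - 7*b + 12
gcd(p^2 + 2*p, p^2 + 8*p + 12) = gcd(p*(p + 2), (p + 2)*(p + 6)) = p + 2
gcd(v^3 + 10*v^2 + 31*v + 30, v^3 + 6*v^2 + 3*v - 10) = v^2 + 7*v + 10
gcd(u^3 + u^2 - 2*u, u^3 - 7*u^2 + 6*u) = u^2 - u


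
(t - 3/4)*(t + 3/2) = t^2 + 3*t/4 - 9/8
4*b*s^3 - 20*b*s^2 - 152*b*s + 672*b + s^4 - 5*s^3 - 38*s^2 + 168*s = (4*b + s)*(s - 7)*(s - 4)*(s + 6)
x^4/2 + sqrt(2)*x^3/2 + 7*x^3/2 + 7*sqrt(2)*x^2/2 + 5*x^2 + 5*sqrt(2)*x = x*(x/2 + 1)*(x + 5)*(x + sqrt(2))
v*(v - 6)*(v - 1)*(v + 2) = v^4 - 5*v^3 - 8*v^2 + 12*v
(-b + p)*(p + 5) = -b*p - 5*b + p^2 + 5*p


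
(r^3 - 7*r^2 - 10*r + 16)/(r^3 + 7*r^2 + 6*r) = (r^3 - 7*r^2 - 10*r + 16)/(r*(r^2 + 7*r + 6))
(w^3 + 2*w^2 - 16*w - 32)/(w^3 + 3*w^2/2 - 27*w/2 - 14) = 2*(w^2 - 2*w - 8)/(2*w^2 - 5*w - 7)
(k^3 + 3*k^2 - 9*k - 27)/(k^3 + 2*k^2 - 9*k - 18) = (k + 3)/(k + 2)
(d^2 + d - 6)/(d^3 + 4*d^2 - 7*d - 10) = (d + 3)/(d^2 + 6*d + 5)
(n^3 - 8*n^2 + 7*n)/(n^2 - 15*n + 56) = n*(n - 1)/(n - 8)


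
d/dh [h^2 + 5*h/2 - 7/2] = 2*h + 5/2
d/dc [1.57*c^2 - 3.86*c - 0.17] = 3.14*c - 3.86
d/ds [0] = 0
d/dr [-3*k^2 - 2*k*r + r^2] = -2*k + 2*r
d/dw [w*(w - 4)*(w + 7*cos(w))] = -w*(w - 4)*(7*sin(w) - 1) + w*(w + 7*cos(w)) + (w - 4)*(w + 7*cos(w))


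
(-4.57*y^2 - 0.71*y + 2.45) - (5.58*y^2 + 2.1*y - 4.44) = -10.15*y^2 - 2.81*y + 6.89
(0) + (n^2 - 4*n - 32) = n^2 - 4*n - 32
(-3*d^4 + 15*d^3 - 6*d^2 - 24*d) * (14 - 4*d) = 12*d^5 - 102*d^4 + 234*d^3 + 12*d^2 - 336*d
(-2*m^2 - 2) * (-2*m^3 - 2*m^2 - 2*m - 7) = 4*m^5 + 4*m^4 + 8*m^3 + 18*m^2 + 4*m + 14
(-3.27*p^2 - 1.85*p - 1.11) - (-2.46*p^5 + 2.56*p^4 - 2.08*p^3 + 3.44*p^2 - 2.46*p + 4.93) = 2.46*p^5 - 2.56*p^4 + 2.08*p^3 - 6.71*p^2 + 0.61*p - 6.04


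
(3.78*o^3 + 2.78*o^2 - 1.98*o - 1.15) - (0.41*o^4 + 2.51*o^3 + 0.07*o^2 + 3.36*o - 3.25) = -0.41*o^4 + 1.27*o^3 + 2.71*o^2 - 5.34*o + 2.1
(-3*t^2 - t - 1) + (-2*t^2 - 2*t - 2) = -5*t^2 - 3*t - 3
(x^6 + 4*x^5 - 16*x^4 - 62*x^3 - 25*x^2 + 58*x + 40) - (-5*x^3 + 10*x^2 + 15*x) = x^6 + 4*x^5 - 16*x^4 - 57*x^3 - 35*x^2 + 43*x + 40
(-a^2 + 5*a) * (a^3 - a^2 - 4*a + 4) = -a^5 + 6*a^4 - a^3 - 24*a^2 + 20*a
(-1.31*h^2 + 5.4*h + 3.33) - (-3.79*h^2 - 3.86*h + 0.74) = 2.48*h^2 + 9.26*h + 2.59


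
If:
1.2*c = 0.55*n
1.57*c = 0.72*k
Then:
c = 0.458333333333333*n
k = 0.999421296296296*n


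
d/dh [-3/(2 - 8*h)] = -6/(4*h - 1)^2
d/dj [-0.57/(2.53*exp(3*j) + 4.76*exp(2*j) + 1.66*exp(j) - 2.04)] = (4.3263*exp(2*j) + 5.4264*exp(j) + 0.9462)*exp(j)/(2.53*exp(3*j) + 4.76*exp(2*j) + 1.66*exp(j) - 2.04)^2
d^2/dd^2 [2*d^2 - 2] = 4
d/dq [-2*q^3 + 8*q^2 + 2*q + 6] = -6*q^2 + 16*q + 2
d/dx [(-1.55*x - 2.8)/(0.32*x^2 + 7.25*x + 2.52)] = (0.496*x^2 + 1.792*x + 16.394)/(0.1024*x^4 + 4.64*x^3 + 54.1753*x^2 + 36.54*x + 6.3504)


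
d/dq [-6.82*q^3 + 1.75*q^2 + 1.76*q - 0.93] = -20.46*q^2 + 3.5*q + 1.76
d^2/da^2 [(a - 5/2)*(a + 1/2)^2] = 6*a - 3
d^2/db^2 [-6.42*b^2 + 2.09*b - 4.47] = -12.8400000000000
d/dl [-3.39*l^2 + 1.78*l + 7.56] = 1.78 - 6.78*l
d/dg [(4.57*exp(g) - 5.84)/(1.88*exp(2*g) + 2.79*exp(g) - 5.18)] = (-8.5916*exp(2*g) + 21.9584*exp(g) - 7.379)*exp(g)/(3.5344*exp(4*g) + 10.4904*exp(3*g) - 11.6927*exp(2*g) - 28.9044*exp(g) + 26.8324)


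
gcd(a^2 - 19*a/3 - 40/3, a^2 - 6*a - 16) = a - 8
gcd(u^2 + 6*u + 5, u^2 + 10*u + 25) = u + 5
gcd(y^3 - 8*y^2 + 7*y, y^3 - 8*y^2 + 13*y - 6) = y - 1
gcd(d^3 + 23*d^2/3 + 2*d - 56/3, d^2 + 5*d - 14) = d + 7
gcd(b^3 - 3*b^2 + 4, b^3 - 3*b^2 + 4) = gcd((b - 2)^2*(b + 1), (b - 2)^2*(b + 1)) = b^3 - 3*b^2 + 4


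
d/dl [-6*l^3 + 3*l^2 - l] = -18*l^2 + 6*l - 1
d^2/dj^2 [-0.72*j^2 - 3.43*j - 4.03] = -1.44000000000000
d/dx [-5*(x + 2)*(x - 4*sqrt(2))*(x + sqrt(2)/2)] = -15*x^2 - 20*x + 35*sqrt(2)*x + 20 + 35*sqrt(2)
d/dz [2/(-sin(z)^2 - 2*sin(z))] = 4*(sin(z) + 1)*cos(z)/((sin(z) + 2)^2*sin(z)^2)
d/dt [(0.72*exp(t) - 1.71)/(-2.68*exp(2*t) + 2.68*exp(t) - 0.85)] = (1.9296*exp(2*t) - 9.1656*exp(t) + 3.9708)*exp(t)/(7.1824*exp(4*t) - 14.3648*exp(3*t) + 11.7384*exp(2*t) - 4.556*exp(t) + 0.7225)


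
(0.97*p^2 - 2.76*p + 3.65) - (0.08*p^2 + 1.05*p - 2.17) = 0.89*p^2 - 3.81*p + 5.82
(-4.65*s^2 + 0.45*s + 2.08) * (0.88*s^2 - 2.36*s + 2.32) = -4.092*s^4 + 11.37*s^3 - 10.0196*s^2 - 3.8648*s + 4.8256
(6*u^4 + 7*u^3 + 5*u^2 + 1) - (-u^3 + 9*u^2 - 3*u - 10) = 6*u^4 + 8*u^3 - 4*u^2 + 3*u + 11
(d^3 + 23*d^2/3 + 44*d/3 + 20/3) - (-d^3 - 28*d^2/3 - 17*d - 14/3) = 2*d^3 + 17*d^2 + 95*d/3 + 34/3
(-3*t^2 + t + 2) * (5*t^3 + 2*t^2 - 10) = -15*t^5 - t^4 + 12*t^3 + 34*t^2 - 10*t - 20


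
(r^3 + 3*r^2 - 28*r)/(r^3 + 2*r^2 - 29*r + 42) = r*(r - 4)/(r^2 - 5*r + 6)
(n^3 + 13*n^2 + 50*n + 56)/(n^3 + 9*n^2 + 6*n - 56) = (n + 2)/(n - 2)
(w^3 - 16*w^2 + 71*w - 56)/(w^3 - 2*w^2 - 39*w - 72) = (w^2 - 8*w + 7)/(w^2 + 6*w + 9)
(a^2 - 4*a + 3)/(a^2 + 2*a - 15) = (a - 1)/(a + 5)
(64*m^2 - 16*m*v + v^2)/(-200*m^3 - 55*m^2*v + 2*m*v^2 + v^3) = (-8*m + v)/(25*m^2 + 10*m*v + v^2)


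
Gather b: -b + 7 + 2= 9 - b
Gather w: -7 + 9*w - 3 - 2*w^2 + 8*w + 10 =-2*w^2 + 17*w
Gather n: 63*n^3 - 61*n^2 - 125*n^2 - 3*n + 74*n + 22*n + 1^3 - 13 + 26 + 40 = 63*n^3 - 186*n^2 + 93*n + 54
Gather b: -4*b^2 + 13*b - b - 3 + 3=-4*b^2 + 12*b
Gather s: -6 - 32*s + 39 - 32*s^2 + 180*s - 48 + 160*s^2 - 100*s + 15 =128*s^2 + 48*s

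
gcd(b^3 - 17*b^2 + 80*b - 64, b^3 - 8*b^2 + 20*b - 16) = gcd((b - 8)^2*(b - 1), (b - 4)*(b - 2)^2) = 1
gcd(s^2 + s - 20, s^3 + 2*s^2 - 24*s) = s - 4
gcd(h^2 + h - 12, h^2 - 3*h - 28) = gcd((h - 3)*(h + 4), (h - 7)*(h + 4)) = h + 4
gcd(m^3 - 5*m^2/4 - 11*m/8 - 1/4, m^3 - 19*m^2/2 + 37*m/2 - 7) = m - 2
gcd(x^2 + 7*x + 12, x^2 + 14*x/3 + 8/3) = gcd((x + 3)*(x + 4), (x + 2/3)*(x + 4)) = x + 4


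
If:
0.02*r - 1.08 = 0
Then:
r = 54.00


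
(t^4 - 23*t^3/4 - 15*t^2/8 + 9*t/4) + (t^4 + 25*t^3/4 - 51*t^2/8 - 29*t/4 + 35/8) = 2*t^4 + t^3/2 - 33*t^2/4 - 5*t + 35/8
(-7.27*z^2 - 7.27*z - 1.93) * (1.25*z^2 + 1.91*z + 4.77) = -9.0875*z^4 - 22.9732*z^3 - 50.9761*z^2 - 38.3642*z - 9.2061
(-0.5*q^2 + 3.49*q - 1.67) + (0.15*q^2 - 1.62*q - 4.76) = -0.35*q^2 + 1.87*q - 6.43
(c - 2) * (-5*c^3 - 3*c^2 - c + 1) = -5*c^4 + 7*c^3 + 5*c^2 + 3*c - 2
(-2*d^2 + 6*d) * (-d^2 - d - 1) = 2*d^4 - 4*d^3 - 4*d^2 - 6*d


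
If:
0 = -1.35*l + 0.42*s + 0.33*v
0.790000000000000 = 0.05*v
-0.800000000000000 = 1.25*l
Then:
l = -0.64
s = -14.47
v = 15.80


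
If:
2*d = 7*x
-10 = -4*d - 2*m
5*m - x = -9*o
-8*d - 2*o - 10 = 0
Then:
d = -35/81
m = 475/81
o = -265/81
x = -10/81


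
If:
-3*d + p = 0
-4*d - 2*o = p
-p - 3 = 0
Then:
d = -1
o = 7/2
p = -3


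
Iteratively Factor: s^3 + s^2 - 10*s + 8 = (s - 1)*(s^2 + 2*s - 8) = (s - 2)*(s - 1)*(s + 4)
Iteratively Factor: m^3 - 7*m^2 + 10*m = (m - 5)*(m^2 - 2*m) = m*(m - 5)*(m - 2)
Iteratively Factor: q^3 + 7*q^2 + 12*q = (q)*(q^2 + 7*q + 12) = q*(q + 4)*(q + 3)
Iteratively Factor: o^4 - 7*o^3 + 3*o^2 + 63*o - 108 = (o - 3)*(o^3 - 4*o^2 - 9*o + 36) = (o - 4)*(o - 3)*(o^2 - 9) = (o - 4)*(o - 3)*(o + 3)*(o - 3)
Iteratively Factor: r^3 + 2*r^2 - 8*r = (r)*(r^2 + 2*r - 8) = r*(r + 4)*(r - 2)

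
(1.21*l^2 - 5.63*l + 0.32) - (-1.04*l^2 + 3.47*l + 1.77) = 2.25*l^2 - 9.1*l - 1.45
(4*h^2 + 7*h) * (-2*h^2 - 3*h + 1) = -8*h^4 - 26*h^3 - 17*h^2 + 7*h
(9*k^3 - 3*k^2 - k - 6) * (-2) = -18*k^3 + 6*k^2 + 2*k + 12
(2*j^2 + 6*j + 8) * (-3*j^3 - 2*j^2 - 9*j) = -6*j^5 - 22*j^4 - 54*j^3 - 70*j^2 - 72*j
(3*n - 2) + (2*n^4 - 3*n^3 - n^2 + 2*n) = 2*n^4 - 3*n^3 - n^2 + 5*n - 2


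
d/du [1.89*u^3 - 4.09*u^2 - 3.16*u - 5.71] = 5.67*u^2 - 8.18*u - 3.16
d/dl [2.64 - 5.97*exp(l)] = -5.97*exp(l)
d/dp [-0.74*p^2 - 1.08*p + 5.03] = -1.48*p - 1.08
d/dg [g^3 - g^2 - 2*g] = 3*g^2 - 2*g - 2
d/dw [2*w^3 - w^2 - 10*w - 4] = 6*w^2 - 2*w - 10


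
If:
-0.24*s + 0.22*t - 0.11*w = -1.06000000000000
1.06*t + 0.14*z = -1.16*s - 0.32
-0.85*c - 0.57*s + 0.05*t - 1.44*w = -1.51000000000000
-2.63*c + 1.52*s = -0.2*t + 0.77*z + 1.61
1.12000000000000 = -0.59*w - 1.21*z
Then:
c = 0.68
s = 2.18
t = -2.59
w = -0.31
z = -0.78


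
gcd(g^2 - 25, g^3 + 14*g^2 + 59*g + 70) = g + 5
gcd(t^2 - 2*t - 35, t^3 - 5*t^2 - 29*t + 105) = t^2 - 2*t - 35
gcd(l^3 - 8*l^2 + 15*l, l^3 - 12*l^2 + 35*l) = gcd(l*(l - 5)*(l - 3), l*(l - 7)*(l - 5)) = l^2 - 5*l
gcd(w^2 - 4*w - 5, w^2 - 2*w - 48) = 1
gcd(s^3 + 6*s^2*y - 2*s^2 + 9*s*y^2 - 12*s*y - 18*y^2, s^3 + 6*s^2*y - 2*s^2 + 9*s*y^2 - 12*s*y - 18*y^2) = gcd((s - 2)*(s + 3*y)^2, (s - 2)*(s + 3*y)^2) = s^3 + 6*s^2*y - 2*s^2 + 9*s*y^2 - 12*s*y - 18*y^2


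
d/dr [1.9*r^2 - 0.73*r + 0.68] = 3.8*r - 0.73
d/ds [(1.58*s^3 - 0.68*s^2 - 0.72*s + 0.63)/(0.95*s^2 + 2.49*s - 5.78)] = (1.501*s^4 + 7.8684*s^3 - 28.4064*s^2 + 6.6638*s + 2.5929)/(0.9025*s^4 + 4.731*s^3 - 4.7819*s^2 - 28.7844*s + 33.4084)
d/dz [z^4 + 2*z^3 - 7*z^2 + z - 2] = 4*z^3 + 6*z^2 - 14*z + 1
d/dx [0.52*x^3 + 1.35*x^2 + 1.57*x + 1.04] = 1.56*x^2 + 2.7*x + 1.57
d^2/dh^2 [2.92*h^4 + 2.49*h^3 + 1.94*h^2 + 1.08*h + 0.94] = 35.04*h^2 + 14.94*h + 3.88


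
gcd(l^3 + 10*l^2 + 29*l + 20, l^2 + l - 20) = l + 5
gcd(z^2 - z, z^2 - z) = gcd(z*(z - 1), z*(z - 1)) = z^2 - z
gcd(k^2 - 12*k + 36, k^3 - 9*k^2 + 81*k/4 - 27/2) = k - 6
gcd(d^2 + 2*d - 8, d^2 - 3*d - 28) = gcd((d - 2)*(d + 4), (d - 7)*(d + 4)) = d + 4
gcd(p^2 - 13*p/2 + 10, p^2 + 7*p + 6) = 1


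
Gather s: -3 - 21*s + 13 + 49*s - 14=28*s - 4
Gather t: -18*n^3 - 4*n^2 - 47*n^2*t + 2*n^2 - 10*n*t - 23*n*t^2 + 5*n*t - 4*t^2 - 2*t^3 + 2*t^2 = -18*n^3 - 2*n^2 - 2*t^3 + t^2*(-23*n - 2) + t*(-47*n^2 - 5*n)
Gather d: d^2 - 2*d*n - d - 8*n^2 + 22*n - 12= d^2 + d*(-2*n - 1) - 8*n^2 + 22*n - 12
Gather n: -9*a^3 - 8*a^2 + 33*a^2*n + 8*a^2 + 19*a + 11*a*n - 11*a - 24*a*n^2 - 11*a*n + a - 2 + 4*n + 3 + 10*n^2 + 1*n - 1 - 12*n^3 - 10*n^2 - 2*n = -9*a^3 - 24*a*n^2 + 9*a - 12*n^3 + n*(33*a^2 + 3)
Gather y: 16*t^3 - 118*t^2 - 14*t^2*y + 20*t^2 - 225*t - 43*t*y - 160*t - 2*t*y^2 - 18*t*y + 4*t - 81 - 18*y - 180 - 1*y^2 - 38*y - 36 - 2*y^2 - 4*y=16*t^3 - 98*t^2 - 381*t + y^2*(-2*t - 3) + y*(-14*t^2 - 61*t - 60) - 297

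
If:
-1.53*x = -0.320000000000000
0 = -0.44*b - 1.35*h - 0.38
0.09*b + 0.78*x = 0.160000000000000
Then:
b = -0.03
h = -0.27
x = 0.21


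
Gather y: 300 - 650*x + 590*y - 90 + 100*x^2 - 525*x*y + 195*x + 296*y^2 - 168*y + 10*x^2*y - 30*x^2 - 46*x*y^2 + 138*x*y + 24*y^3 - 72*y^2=70*x^2 - 455*x + 24*y^3 + y^2*(224 - 46*x) + y*(10*x^2 - 387*x + 422) + 210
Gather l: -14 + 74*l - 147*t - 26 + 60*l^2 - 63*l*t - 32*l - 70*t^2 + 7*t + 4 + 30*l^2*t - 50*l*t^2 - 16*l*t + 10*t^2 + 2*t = l^2*(30*t + 60) + l*(-50*t^2 - 79*t + 42) - 60*t^2 - 138*t - 36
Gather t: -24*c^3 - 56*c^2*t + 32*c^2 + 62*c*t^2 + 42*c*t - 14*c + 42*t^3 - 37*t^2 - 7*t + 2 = -24*c^3 + 32*c^2 - 14*c + 42*t^3 + t^2*(62*c - 37) + t*(-56*c^2 + 42*c - 7) + 2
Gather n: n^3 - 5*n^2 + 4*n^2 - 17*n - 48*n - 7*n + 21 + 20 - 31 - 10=n^3 - n^2 - 72*n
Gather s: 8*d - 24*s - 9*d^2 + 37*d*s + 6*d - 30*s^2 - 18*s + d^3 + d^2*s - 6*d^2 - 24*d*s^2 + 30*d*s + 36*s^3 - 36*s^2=d^3 - 15*d^2 + 14*d + 36*s^3 + s^2*(-24*d - 66) + s*(d^2 + 67*d - 42)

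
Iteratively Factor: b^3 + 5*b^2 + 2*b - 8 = (b + 2)*(b^2 + 3*b - 4) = (b - 1)*(b + 2)*(b + 4)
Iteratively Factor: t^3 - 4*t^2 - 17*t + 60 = (t - 3)*(t^2 - t - 20) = (t - 3)*(t + 4)*(t - 5)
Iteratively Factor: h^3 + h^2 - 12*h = (h - 3)*(h^2 + 4*h) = (h - 3)*(h + 4)*(h)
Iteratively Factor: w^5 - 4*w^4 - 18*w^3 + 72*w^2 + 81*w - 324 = (w + 3)*(w^4 - 7*w^3 + 3*w^2 + 63*w - 108) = (w - 3)*(w + 3)*(w^3 - 4*w^2 - 9*w + 36) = (w - 3)*(w + 3)^2*(w^2 - 7*w + 12) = (w - 4)*(w - 3)*(w + 3)^2*(w - 3)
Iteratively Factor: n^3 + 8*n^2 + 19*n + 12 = (n + 3)*(n^2 + 5*n + 4) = (n + 3)*(n + 4)*(n + 1)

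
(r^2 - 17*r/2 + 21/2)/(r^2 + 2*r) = (2*r^2 - 17*r + 21)/(2*r*(r + 2))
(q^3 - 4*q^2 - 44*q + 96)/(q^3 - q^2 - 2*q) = (q^2 - 2*q - 48)/(q*(q + 1))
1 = 1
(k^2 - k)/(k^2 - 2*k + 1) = k/(k - 1)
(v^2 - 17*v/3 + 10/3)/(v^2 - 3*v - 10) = (v - 2/3)/(v + 2)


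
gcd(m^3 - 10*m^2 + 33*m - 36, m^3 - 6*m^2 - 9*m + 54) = m - 3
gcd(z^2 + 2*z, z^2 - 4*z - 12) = z + 2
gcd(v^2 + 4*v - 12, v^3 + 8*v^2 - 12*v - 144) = v + 6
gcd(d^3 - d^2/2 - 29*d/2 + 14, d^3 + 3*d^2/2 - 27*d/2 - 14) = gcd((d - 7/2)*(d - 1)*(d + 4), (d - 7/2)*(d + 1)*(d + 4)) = d^2 + d/2 - 14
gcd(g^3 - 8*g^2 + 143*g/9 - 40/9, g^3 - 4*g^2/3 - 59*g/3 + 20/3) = g^2 - 16*g/3 + 5/3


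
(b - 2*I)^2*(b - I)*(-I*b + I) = -I*b^4 - 5*b^3 + I*b^3 + 5*b^2 + 8*I*b^2 + 4*b - 8*I*b - 4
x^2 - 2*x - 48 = (x - 8)*(x + 6)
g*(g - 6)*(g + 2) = g^3 - 4*g^2 - 12*g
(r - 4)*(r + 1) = r^2 - 3*r - 4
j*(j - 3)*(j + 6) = j^3 + 3*j^2 - 18*j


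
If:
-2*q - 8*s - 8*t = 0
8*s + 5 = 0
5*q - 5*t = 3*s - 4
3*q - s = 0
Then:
No Solution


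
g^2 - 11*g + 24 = (g - 8)*(g - 3)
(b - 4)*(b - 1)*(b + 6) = b^3 + b^2 - 26*b + 24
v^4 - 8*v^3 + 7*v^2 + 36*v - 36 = (v - 6)*(v - 3)*(v - 1)*(v + 2)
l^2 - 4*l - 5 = (l - 5)*(l + 1)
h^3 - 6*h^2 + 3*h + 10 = (h - 5)*(h - 2)*(h + 1)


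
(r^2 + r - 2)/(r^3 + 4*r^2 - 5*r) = (r + 2)/(r*(r + 5))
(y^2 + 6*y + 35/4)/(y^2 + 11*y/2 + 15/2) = (y + 7/2)/(y + 3)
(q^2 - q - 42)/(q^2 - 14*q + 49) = (q + 6)/(q - 7)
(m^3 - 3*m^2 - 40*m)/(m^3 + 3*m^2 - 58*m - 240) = m/(m + 6)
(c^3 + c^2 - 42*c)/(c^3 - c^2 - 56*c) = (c - 6)/(c - 8)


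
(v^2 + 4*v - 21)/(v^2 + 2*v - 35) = (v - 3)/(v - 5)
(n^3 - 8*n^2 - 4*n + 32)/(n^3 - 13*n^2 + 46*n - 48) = (n + 2)/(n - 3)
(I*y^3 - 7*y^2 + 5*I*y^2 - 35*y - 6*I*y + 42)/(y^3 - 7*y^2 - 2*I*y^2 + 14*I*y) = (I*y^3 + y^2*(-7 + 5*I) - y*(35 + 6*I) + 42)/(y*(y^2 - y*(7 + 2*I) + 14*I))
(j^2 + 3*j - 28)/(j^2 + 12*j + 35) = (j - 4)/(j + 5)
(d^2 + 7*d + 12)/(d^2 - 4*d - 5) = (d^2 + 7*d + 12)/(d^2 - 4*d - 5)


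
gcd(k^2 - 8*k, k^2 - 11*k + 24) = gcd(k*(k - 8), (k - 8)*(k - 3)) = k - 8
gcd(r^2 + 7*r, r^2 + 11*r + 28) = r + 7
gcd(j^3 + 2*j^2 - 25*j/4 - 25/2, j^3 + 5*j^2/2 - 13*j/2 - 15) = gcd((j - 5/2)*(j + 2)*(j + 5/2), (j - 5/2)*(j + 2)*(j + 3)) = j^2 - j/2 - 5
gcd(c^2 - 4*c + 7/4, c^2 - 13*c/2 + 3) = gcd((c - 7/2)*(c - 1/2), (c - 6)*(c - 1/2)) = c - 1/2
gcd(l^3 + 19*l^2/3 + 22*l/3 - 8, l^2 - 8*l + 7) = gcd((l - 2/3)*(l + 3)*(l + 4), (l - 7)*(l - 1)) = 1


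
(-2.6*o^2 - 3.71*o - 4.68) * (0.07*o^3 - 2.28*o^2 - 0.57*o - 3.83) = -0.182*o^5 + 5.6683*o^4 + 9.6132*o^3 + 22.7431*o^2 + 16.8769*o + 17.9244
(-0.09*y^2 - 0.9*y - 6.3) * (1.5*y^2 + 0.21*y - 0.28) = -0.135*y^4 - 1.3689*y^3 - 9.6138*y^2 - 1.071*y + 1.764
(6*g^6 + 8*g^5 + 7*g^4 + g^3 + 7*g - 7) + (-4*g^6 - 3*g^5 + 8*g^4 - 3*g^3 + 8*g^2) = 2*g^6 + 5*g^5 + 15*g^4 - 2*g^3 + 8*g^2 + 7*g - 7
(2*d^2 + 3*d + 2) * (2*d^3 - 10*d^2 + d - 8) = 4*d^5 - 14*d^4 - 24*d^3 - 33*d^2 - 22*d - 16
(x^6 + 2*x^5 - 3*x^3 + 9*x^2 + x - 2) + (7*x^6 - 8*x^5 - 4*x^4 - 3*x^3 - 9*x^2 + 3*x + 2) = 8*x^6 - 6*x^5 - 4*x^4 - 6*x^3 + 4*x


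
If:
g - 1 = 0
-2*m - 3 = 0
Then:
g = 1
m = -3/2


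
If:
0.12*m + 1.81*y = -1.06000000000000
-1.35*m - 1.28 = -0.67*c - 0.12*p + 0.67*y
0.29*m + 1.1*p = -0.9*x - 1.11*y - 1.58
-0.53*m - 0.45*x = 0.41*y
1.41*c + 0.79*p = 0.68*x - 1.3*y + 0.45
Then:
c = 1.74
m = 0.10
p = -1.21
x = 0.42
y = -0.59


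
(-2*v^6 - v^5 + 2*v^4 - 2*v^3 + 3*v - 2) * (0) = 0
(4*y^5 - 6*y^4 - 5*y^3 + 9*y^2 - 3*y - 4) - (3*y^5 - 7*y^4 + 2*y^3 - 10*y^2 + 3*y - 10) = y^5 + y^4 - 7*y^3 + 19*y^2 - 6*y + 6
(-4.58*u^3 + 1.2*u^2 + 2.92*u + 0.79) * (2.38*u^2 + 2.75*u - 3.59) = -10.9004*u^5 - 9.739*u^4 + 26.6918*u^3 + 5.6022*u^2 - 8.3103*u - 2.8361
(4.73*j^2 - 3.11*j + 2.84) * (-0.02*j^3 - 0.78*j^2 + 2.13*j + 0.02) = -0.0946*j^5 - 3.6272*j^4 + 12.4439*j^3 - 8.7449*j^2 + 5.987*j + 0.0568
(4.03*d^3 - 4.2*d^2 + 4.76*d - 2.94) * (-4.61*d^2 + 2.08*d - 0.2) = -18.5783*d^5 + 27.7444*d^4 - 31.4856*d^3 + 24.2942*d^2 - 7.0672*d + 0.588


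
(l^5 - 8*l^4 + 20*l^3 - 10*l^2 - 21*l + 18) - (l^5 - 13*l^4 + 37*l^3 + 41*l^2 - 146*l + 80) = 5*l^4 - 17*l^3 - 51*l^2 + 125*l - 62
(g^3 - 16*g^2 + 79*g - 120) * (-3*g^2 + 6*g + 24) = -3*g^5 + 54*g^4 - 309*g^3 + 450*g^2 + 1176*g - 2880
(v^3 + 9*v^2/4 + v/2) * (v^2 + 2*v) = v^5 + 17*v^4/4 + 5*v^3 + v^2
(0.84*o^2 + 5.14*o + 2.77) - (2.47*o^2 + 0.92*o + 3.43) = -1.63*o^2 + 4.22*o - 0.66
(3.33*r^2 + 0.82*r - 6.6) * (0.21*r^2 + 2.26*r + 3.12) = 0.6993*r^4 + 7.698*r^3 + 10.8568*r^2 - 12.3576*r - 20.592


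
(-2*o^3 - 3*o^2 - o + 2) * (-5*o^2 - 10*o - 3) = 10*o^5 + 35*o^4 + 41*o^3 + 9*o^2 - 17*o - 6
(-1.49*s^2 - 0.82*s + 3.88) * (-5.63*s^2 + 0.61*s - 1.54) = 8.3887*s^4 + 3.7077*s^3 - 20.05*s^2 + 3.6296*s - 5.9752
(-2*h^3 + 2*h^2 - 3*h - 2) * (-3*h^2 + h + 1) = 6*h^5 - 8*h^4 + 9*h^3 + 5*h^2 - 5*h - 2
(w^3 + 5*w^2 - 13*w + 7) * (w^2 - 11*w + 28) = w^5 - 6*w^4 - 40*w^3 + 290*w^2 - 441*w + 196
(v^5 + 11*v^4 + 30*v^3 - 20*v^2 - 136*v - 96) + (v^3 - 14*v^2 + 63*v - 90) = v^5 + 11*v^4 + 31*v^3 - 34*v^2 - 73*v - 186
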